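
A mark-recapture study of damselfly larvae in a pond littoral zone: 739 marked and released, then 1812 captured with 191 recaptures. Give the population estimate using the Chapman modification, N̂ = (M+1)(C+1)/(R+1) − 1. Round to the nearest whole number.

N̂ = (739+1)(1812+1)/(191+1) − 1 = 740·1813/192 − 1
= 1341620/192 − 1 ≈ 6987.6 − 1 ≈ 6986.6 → 6987

N ≈ 6987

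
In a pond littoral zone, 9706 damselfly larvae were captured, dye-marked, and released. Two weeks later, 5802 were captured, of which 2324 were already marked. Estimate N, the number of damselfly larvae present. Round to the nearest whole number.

N = (9706 × 5802) / 2324 = 56314212 / 2324 ≈ 24231.6 → 24232

N ≈ 24,232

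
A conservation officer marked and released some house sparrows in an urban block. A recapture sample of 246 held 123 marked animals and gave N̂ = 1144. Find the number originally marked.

From N = M·C/R: M = N·R / C = 1144·123 / 246 = 140712 / 246 = 572.

M = 572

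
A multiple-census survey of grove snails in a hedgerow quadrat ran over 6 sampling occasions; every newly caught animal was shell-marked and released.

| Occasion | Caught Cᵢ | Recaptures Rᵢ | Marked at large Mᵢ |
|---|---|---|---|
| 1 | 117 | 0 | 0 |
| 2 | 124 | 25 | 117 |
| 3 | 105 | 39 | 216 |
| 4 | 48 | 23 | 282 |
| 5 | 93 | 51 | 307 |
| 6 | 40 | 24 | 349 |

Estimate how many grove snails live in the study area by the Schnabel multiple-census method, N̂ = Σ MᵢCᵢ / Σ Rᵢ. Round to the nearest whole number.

Σ MᵢCᵢ = 0·117 + 117·124 + 216·105 + 282·48 + 307·93 + 349·40 = 0 + 14508 + 22680 + 13536 + 28551 + 13960 = 93235
Σ Rᵢ = 0 + 25 + 39 + 23 + 51 + 24 = 162
N̂ = 93235 / 162 ≈ 575.5 → 576

N ≈ 576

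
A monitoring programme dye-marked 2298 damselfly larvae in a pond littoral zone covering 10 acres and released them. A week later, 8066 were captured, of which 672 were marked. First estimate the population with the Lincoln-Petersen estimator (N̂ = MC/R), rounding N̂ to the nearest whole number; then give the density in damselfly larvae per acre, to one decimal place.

density ≈ 2758.3 damselfly larvae per acre

N̂ = 2298·8066/672 = 18535668/672 ≈ 27582.8 → 27583
Density = N̂ / area = 27583 / 10 ≈ 2758.30 → 2758.3 per acre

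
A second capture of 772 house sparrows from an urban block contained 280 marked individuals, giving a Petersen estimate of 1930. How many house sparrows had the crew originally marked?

From N = M·C/R: M = N·R / C = 1930·280 / 772 = 540400 / 772 = 700.

M = 700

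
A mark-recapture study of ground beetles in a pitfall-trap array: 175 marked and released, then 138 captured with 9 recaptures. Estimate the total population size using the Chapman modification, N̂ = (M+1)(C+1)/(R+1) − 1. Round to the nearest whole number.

N̂ = (175+1)(138+1)/(9+1) − 1 = 176·139/10 − 1
= 24464/10 − 1 ≈ 2446.4 − 1 ≈ 2445.4 → 2445

N ≈ 2445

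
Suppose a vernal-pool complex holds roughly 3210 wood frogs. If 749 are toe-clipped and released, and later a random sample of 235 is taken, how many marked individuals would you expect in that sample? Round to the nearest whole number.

Expected recaptures E[R] = M·C / N.
E[R] = 749 × 235 / 3210 = 176015 / 3210 ≈ 54.8 → 55

expected recaptures ≈ 55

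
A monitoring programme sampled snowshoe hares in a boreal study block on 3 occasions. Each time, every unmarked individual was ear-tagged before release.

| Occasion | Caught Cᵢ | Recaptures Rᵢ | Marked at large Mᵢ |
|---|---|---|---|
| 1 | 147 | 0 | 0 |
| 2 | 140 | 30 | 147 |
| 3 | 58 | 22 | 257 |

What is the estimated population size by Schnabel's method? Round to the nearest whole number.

Σ MᵢCᵢ = 0·147 + 147·140 + 257·58 = 0 + 20580 + 14906 = 35486
Σ Rᵢ = 0 + 30 + 22 = 52
N̂ = 35486 / 52 ≈ 682.4 → 682

N ≈ 682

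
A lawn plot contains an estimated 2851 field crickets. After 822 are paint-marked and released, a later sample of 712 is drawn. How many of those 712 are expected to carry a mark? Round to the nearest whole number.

expected recaptures ≈ 205

Expected recaptures E[R] = M·C / N.
E[R] = 822 × 712 / 2851 = 585264 / 2851 ≈ 205.3 → 205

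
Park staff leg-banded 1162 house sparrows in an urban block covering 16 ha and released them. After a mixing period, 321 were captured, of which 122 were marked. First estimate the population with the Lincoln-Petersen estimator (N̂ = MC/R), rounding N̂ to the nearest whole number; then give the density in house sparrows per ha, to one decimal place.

density ≈ 191.1 house sparrows per ha

N̂ = 1162·321/122 = 373002/122 ≈ 3057.4 → 3057
Density = N̂ / area = 3057 / 16 ≈ 191.06 → 191.1 per ha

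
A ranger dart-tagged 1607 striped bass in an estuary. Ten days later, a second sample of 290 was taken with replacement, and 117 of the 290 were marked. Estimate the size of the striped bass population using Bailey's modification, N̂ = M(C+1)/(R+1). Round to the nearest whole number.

N̂ = 1607·(290+1)/(117+1) = 1607·291/118 = 467637/118 ≈ 3963.0 → 3963

N ≈ 3963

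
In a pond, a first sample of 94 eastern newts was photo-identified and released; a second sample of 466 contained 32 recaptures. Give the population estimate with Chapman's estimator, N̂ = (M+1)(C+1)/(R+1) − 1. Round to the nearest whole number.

N ≈ 1343

N̂ = (94+1)(466+1)/(32+1) − 1 = 95·467/33 − 1
= 44365/33 − 1 ≈ 1344.4 − 1 ≈ 1343.4 → 1343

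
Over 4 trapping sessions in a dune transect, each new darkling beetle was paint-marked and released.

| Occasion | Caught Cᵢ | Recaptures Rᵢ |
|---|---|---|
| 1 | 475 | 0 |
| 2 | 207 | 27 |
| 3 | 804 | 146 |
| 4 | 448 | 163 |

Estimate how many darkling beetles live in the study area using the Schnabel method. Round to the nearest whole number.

Marked at large before each occasion: Mᵢ = Σⱼ<ᵢ (Cⱼ − Rⱼ) → M1=0, M2=475, M3=655, M4=1313
Σ MᵢCᵢ = 0·475 + 475·207 + 655·804 + 1313·448 = 0 + 98325 + 526620 + 588224 = 1213169
Σ Rᵢ = 0 + 27 + 146 + 163 = 336
N̂ = 1213169 / 336 ≈ 3610.6 → 3611

N ≈ 3611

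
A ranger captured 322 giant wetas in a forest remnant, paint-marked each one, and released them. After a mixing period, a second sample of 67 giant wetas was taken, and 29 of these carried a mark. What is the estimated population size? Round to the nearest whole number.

N ≈ 744

N = (322 × 67) / 29 = 21574 / 29 ≈ 743.9 → 744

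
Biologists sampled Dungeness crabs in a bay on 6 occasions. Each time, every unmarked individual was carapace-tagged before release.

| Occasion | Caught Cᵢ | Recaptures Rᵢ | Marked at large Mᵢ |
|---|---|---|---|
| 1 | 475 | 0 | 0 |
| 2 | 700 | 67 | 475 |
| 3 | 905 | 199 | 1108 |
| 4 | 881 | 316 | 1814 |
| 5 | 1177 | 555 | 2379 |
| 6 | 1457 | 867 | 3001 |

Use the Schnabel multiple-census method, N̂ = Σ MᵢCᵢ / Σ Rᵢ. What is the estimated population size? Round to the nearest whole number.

N ≈ 5043

Σ MᵢCᵢ = 0·475 + 475·700 + 1108·905 + 1814·881 + 2379·1177 + 3001·1457 = 0 + 332500 + 1002740 + 1598134 + 2800083 + 4372457 = 10105914
Σ Rᵢ = 0 + 67 + 199 + 316 + 555 + 867 = 2004
N̂ = 10105914 / 2004 ≈ 5042.9 → 5043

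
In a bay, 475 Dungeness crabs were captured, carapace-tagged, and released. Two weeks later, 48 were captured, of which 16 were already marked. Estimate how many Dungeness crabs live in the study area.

N = 1425

If marked individuals mix randomly, R/C ≈ M/N, giving N ≈ M·C/R.
N = (475 × 48) / 16 = 22800 / 16 = 1425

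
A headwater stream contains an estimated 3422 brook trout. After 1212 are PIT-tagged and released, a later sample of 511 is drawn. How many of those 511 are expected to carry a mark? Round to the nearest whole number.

expected recaptures ≈ 181

Expected recaptures E[R] = M·C / N.
E[R] = 1212 × 511 / 3422 = 619332 / 3422 ≈ 181.0 → 181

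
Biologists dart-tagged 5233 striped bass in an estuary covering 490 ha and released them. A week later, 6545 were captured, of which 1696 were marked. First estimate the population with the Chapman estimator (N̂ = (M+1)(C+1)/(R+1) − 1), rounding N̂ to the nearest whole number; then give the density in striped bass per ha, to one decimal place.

density ≈ 41.2 striped bass per ha

N̂ = 5234·6546/1697 − 1 = 34261764/1697 − 1 ≈ 20188.6 → 20189
Density = N̂ / area = 20189 / 490 ≈ 41.20 → 41.2 per ha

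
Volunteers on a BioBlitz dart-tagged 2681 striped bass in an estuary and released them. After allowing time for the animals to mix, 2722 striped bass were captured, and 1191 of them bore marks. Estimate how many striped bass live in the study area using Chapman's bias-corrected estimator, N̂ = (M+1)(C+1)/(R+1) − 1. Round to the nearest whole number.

N ≈ 6126

N̂ = (2681+1)(2722+1)/(1191+1) − 1 = 2682·2723/1192 − 1
= 7303086/1192 − 1 ≈ 6126.8 − 1 ≈ 6125.8 → 6126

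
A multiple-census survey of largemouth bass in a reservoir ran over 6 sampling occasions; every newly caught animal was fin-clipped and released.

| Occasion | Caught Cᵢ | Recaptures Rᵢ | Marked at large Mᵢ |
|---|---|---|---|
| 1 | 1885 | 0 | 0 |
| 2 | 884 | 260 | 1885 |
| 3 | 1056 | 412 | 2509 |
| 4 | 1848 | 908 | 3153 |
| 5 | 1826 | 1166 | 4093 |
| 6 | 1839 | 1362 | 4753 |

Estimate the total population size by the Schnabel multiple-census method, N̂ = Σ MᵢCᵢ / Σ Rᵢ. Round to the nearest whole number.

Σ MᵢCᵢ = 0·1885 + 1885·884 + 2509·1056 + 3153·1848 + 4093·1826 + 4753·1839 = 0 + 1666340 + 2649504 + 5826744 + 7473818 + 8740767 = 26357173
Σ Rᵢ = 0 + 260 + 412 + 908 + 1166 + 1362 = 4108
N̂ = 26357173 / 4108 ≈ 6416.1 → 6416

N ≈ 6416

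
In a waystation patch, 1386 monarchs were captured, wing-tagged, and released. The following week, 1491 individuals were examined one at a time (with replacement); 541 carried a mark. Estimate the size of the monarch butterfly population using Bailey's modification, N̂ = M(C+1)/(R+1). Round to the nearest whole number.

N ≈ 3815

N̂ = 1386·(1491+1)/(541+1) = 1386·1492/542 = 2067912/542 ≈ 3815.3 → 3815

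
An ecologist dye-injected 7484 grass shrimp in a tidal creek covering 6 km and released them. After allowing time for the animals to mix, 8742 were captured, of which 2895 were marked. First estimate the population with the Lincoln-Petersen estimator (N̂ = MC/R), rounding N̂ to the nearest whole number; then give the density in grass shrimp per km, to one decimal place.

N̂ = 7484·8742/2895 = 65425128/2895 ≈ 22599.4 → 22599
Density = N̂ / area = 22599 / 6 ≈ 3766.50 → 3766.5 per km

density ≈ 3766.5 grass shrimp per km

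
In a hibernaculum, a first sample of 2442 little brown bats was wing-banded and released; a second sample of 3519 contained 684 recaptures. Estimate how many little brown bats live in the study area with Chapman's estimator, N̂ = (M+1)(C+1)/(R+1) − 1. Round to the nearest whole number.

N̂ = (2442+1)(3519+1)/(684+1) − 1 = 2443·3520/685 − 1
= 8599360/685 − 1 ≈ 12553.8 − 1 ≈ 12552.8 → 12553

N ≈ 12,553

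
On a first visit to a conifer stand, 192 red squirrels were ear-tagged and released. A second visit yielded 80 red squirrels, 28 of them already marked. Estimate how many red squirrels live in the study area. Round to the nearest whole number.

N = (192 × 80) / 28 = 15360 / 28 ≈ 548.6 → 549

N ≈ 549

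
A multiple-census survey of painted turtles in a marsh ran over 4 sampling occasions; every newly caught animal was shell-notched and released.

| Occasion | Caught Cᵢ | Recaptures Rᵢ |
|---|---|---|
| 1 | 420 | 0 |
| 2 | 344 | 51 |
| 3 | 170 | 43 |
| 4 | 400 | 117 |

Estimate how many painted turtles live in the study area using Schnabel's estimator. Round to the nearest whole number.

Marked at large before each occasion: Mᵢ = Σⱼ<ᵢ (Cⱼ − Rⱼ) → M1=0, M2=420, M3=713, M4=840
Σ MᵢCᵢ = 0·420 + 420·344 + 713·170 + 840·400 = 0 + 144480 + 121210 + 336000 = 601690
Σ Rᵢ = 0 + 51 + 43 + 117 = 211
N̂ = 601690 / 211 ≈ 2851.6 → 2852

N ≈ 2852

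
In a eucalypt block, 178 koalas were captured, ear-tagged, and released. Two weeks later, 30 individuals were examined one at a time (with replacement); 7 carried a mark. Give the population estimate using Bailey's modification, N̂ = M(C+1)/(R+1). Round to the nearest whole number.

N̂ = 178·(30+1)/(7+1) = 178·31/8 = 5518/8 ≈ 689.8 → 690

N ≈ 690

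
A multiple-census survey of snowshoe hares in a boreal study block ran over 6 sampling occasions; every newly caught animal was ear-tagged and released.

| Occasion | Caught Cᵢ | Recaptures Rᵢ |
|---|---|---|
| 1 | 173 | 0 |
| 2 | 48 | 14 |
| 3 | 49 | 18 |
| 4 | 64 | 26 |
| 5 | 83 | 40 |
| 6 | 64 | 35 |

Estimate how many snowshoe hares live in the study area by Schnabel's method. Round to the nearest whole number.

Marked at large before each occasion: Mᵢ = Σⱼ<ᵢ (Cⱼ − Rⱼ) → M1=0, M2=173, M3=207, M4=238, M5=276, M6=319
Σ MᵢCᵢ = 0·173 + 173·48 + 207·49 + 238·64 + 276·83 + 319·64 = 0 + 8304 + 10143 + 15232 + 22908 + 20416 = 77003
Σ Rᵢ = 0 + 14 + 18 + 26 + 40 + 35 = 133
N̂ = 77003 / 133 ≈ 579.0 → 579

N ≈ 579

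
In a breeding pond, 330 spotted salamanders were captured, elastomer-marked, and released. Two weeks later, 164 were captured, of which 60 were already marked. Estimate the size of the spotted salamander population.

N = 902

N = (330 × 164) / 60 = 54120 / 60 = 902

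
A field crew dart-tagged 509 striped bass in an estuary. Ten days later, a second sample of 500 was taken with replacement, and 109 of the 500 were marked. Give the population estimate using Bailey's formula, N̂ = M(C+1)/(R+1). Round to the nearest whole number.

N ≈ 2318

N̂ = 509·(500+1)/(109+1) = 509·501/110 = 255009/110 ≈ 2318.3 → 2318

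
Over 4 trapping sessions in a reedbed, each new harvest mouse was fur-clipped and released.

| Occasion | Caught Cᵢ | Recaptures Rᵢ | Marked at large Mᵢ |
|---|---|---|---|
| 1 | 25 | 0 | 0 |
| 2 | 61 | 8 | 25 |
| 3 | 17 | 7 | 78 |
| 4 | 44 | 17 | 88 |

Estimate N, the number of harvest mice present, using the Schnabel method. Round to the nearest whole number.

Σ MᵢCᵢ = 0·25 + 25·61 + 78·17 + 88·44 = 0 + 1525 + 1326 + 3872 = 6723
Σ Rᵢ = 0 + 8 + 7 + 17 = 32
N̂ = 6723 / 32 ≈ 210.1 → 210

N ≈ 210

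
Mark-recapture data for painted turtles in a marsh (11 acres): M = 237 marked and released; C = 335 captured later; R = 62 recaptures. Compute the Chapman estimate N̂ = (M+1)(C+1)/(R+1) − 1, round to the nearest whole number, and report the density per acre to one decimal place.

N̂ = 238·336/63 − 1 = 79968/63 − 1 ≈ 1268.3 → 1268
Density = N̂ / area = 1268 / 11 ≈ 115.27 → 115.3 per acre

density ≈ 115.3 painted turtles per acre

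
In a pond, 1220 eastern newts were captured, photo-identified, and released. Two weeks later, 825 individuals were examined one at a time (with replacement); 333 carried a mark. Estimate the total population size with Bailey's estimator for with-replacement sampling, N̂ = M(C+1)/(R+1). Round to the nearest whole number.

N ≈ 3017

N̂ = 1220·(825+1)/(333+1) = 1220·826/334 = 1007720/334 ≈ 3017.1 → 3017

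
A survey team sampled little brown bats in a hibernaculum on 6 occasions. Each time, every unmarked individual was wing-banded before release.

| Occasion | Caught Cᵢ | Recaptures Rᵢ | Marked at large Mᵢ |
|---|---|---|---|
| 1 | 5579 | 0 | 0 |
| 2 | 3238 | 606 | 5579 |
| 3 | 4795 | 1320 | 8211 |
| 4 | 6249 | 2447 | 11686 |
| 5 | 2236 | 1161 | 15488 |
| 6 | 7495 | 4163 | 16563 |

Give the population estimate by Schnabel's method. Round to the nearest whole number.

N ≈ 29,827

Σ MᵢCᵢ = 0·5579 + 5579·3238 + 8211·4795 + 11686·6249 + 15488·2236 + 16563·7495 = 0 + 18064802 + 39371745 + 73025814 + 34631168 + 124139685 = 289233214
Σ Rᵢ = 0 + 606 + 1320 + 2447 + 1161 + 4163 = 9697
N̂ = 289233214 / 9697 ≈ 29827.1 → 29827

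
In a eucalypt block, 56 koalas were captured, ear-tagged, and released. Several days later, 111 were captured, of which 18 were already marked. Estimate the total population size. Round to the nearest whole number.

If marked individuals mix randomly, R/C ≈ M/N, giving N ≈ M·C/R.
N = (56 × 111) / 18 = 6216 / 18 ≈ 345.3 → 345

N ≈ 345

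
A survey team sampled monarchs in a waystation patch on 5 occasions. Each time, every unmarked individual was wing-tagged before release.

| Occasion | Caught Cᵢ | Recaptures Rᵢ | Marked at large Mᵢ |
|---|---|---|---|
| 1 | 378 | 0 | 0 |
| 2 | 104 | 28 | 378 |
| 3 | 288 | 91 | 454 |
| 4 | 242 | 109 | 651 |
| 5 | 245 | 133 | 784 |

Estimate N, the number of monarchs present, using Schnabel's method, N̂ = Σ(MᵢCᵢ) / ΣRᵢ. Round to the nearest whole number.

N ≈ 1440

Σ MᵢCᵢ = 0·378 + 378·104 + 454·288 + 651·242 + 784·245 = 0 + 39312 + 130752 + 157542 + 192080 = 519686
Σ Rᵢ = 0 + 28 + 91 + 109 + 133 = 361
N̂ = 519686 / 361 ≈ 1439.6 → 1440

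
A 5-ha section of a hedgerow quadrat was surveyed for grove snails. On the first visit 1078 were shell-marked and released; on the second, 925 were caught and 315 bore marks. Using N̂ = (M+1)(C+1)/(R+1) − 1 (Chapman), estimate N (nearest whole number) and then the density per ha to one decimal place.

density ≈ 632.2 grove snails per ha

N̂ = 1079·926/316 − 1 = 999154/316 − 1 ≈ 3160.9 → 3161
Density = N̂ / area = 3161 / 5 ≈ 632.20 → 632.2 per ha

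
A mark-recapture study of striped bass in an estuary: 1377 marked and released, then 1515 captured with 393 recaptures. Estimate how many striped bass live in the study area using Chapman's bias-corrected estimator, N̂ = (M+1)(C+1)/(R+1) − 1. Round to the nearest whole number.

N̂ = (1377+1)(1515+1)/(393+1) − 1 = 1378·1516/394 − 1
= 2089048/394 − 1 ≈ 5302.2 − 1 ≈ 5301.2 → 5301

N ≈ 5301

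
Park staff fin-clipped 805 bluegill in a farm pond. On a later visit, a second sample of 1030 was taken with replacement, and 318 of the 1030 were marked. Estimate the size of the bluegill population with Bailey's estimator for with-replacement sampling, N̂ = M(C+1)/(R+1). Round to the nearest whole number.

N ≈ 2602

N̂ = 805·(1030+1)/(318+1) = 805·1031/319 = 829955/319 ≈ 2601.7 → 2602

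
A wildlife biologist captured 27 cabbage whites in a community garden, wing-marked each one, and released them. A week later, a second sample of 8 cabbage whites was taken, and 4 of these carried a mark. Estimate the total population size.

N = 54

N = (27 × 8) / 4 = 216 / 4 = 54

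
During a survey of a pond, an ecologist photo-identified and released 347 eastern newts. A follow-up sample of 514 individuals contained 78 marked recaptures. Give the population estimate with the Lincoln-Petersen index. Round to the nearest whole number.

N = (347 × 514) / 78 = 178358 / 78 ≈ 2286.6 → 2287

N ≈ 2287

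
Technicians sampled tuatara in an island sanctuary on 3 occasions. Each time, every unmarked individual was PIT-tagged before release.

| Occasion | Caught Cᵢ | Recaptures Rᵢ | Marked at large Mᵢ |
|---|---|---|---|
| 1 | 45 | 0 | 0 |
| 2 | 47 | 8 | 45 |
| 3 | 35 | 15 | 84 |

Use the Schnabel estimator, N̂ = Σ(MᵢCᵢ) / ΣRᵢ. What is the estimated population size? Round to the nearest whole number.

N ≈ 220

Σ MᵢCᵢ = 0·45 + 45·47 + 84·35 = 0 + 2115 + 2940 = 5055
Σ Rᵢ = 0 + 8 + 15 = 23
N̂ = 5055 / 23 ≈ 219.8 → 220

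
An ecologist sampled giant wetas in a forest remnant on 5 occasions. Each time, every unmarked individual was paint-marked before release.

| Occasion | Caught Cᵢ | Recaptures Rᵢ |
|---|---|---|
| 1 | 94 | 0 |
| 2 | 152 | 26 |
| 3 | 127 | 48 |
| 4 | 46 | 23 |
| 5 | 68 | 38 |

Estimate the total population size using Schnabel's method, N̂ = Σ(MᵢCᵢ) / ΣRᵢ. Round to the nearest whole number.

N ≈ 577

Marked at large before each occasion: Mᵢ = Σⱼ<ᵢ (Cⱼ − Rⱼ) → M1=0, M2=94, M3=220, M4=299, M5=322
Σ MᵢCᵢ = 0·94 + 94·152 + 220·127 + 299·46 + 322·68 = 0 + 14288 + 27940 + 13754 + 21896 = 77878
Σ Rᵢ = 0 + 26 + 48 + 23 + 38 = 135
N̂ = 77878 / 135 ≈ 576.9 → 577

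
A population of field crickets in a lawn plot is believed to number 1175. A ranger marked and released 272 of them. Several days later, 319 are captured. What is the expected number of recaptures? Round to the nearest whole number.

expected recaptures ≈ 74

The marked fraction of the population is 272/1175, so in a sample of 319 expect C·(M/N) marked.
E[R] = 272 × 319 / 1175 = 86768 / 1175 ≈ 73.8 → 74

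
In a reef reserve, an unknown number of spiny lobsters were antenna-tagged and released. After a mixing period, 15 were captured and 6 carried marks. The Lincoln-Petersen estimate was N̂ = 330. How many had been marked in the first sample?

From N = M·C/R: M = N·R / C = 330·6 / 15 = 1980 / 15 = 132.

M = 132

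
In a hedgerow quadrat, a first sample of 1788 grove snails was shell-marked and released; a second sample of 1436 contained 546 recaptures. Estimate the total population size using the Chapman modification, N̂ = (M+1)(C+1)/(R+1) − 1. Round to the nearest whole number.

N ≈ 4699

N̂ = (1788+1)(1436+1)/(546+1) − 1 = 1789·1437/547 − 1
= 2570793/547 − 1 ≈ 4699.8 − 1 ≈ 4698.8 → 4699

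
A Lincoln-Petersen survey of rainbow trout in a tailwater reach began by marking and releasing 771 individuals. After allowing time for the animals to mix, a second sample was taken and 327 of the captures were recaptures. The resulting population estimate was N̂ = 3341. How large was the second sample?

From N = M·C/R: C = N·R / M = 3341·327 / 771 = 1092507 / 771 = 1417.

C = 1417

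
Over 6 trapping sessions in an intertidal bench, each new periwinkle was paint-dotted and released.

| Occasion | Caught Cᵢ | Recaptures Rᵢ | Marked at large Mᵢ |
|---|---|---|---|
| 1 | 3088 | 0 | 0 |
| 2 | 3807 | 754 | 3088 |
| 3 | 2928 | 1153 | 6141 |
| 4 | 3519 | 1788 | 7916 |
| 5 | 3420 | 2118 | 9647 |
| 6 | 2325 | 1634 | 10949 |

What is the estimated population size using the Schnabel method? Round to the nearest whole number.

N ≈ 15,582

Σ MᵢCᵢ = 0·3088 + 3088·3807 + 6141·2928 + 7916·3519 + 9647·3420 + 10949·2325 = 0 + 11756016 + 17980848 + 27856404 + 32992740 + 25456425 = 116042433
Σ Rᵢ = 0 + 754 + 1153 + 1788 + 2118 + 1634 = 7447
N̂ = 116042433 / 7447 ≈ 15582.4 → 15582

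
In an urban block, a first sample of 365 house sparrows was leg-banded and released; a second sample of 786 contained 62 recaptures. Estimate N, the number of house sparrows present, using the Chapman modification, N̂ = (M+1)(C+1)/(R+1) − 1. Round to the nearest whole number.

N̂ = (365+1)(786+1)/(62+1) − 1 = 366·787/63 − 1
= 288042/63 − 1 ≈ 4572.1 − 1 ≈ 4571.1 → 4571

N ≈ 4571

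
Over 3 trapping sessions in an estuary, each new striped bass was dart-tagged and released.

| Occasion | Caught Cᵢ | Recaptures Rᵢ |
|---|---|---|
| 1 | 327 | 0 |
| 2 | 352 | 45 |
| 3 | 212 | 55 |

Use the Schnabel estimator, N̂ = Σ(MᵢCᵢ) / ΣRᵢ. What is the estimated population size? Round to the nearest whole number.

N ≈ 2495

Marked at large before each occasion: Mᵢ = Σⱼ<ᵢ (Cⱼ − Rⱼ) → M1=0, M2=327, M3=634
Σ MᵢCᵢ = 0·327 + 327·352 + 634·212 = 0 + 115104 + 134408 = 249512
Σ Rᵢ = 0 + 45 + 55 = 100
N̂ = 249512 / 100 ≈ 2495.1 → 2495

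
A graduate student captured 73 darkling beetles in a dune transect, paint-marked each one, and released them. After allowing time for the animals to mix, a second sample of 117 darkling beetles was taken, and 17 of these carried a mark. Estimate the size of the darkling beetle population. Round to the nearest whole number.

N ≈ 502

N = (73 × 117) / 17 = 8541 / 17 ≈ 502.4 → 502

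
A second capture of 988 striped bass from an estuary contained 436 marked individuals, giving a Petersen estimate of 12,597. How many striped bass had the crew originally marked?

M = 5559

From N = M·C/R: M = N·R / C = 12597·436 / 988 = 5492292 / 988 = 5559.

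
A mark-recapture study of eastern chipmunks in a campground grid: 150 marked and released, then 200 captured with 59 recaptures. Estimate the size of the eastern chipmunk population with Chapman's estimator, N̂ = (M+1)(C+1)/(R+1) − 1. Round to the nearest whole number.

N ≈ 505

N̂ = (150+1)(200+1)/(59+1) − 1 = 151·201/60 − 1
= 30351/60 − 1 ≈ 505.9 − 1 ≈ 504.9 → 505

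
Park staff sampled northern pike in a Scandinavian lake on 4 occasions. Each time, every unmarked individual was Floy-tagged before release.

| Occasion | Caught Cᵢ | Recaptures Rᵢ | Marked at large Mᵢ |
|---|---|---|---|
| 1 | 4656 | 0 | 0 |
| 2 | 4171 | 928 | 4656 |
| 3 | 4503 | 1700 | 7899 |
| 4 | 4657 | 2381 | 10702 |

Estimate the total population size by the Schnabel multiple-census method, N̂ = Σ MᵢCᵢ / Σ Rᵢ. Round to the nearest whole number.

Σ MᵢCᵢ = 0·4656 + 4656·4171 + 7899·4503 + 10702·4657 = 0 + 19420176 + 35569197 + 49839214 = 104828587
Σ Rᵢ = 0 + 928 + 1700 + 2381 = 5009
N̂ = 104828587 / 5009 ≈ 20928.0 → 20928

N ≈ 20,928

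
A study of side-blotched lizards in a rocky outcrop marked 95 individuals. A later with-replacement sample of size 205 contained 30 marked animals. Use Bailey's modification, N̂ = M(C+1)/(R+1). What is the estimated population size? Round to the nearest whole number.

N ≈ 631

N̂ = 95·(205+1)/(30+1) = 95·206/31 = 19570/31 ≈ 631.3 → 631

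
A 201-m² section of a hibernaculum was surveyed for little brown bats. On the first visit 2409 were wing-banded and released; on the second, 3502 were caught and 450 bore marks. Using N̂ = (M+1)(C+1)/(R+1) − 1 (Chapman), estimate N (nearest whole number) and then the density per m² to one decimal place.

density ≈ 93.1 little brown bats per m²

N̂ = 2410·3503/451 − 1 = 8442230/451 − 1 ≈ 18717.9 → 18718
Density = N̂ / area = 18718 / 201 ≈ 93.12 → 93.1 per m²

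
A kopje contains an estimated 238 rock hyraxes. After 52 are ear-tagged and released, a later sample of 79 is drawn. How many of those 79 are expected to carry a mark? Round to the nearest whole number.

Expected recaptures E[R] = M·C / N.
E[R] = 52 × 79 / 238 = 4108 / 238 ≈ 17.3 → 17

expected recaptures ≈ 17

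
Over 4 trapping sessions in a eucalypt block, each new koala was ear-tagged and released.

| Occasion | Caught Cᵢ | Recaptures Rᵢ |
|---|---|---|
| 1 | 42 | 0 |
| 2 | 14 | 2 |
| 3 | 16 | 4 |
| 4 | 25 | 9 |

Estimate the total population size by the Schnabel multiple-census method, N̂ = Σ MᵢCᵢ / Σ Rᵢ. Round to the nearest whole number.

N ≈ 207

Marked at large before each occasion: Mᵢ = Σⱼ<ᵢ (Cⱼ − Rⱼ) → M1=0, M2=42, M3=54, M4=66
Σ MᵢCᵢ = 0·42 + 42·14 + 54·16 + 66·25 = 0 + 588 + 864 + 1650 = 3102
Σ Rᵢ = 0 + 2 + 4 + 9 = 15
N̂ = 3102 / 15 ≈ 206.8 → 207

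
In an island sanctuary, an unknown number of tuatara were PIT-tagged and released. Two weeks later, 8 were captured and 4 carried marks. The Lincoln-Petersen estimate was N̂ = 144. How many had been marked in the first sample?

From N = M·C/R: M = N·R / C = 144·4 / 8 = 576 / 8 = 72.

M = 72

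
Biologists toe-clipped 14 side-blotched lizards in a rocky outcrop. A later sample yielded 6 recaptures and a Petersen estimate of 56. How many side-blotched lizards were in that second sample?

C = 24

From N = M·C/R: C = N·R / M = 56·6 / 14 = 336 / 14 = 24.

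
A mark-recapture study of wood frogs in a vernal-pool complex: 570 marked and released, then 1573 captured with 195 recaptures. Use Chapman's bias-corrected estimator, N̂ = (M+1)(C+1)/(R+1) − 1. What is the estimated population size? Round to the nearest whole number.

N̂ = (570+1)(1573+1)/(195+1) − 1 = 571·1574/196 − 1
= 898754/196 − 1 ≈ 4585.48 − 1 ≈ 4584.48 → 4584

N ≈ 4584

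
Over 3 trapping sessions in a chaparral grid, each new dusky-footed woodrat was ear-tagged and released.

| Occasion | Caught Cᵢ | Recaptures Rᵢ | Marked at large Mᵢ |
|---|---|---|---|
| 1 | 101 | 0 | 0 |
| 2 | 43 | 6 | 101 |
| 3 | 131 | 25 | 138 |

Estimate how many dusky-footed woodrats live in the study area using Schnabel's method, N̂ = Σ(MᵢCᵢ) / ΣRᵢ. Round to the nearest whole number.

Σ MᵢCᵢ = 0·101 + 101·43 + 138·131 = 0 + 4343 + 18078 = 22421
Σ Rᵢ = 0 + 6 + 25 = 31
N̂ = 22421 / 31 ≈ 723.3 → 723

N ≈ 723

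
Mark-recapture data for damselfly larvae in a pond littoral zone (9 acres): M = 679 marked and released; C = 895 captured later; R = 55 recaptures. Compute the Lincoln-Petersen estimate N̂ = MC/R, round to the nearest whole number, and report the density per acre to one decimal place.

density ≈ 1227.7 damselfly larvae per acre

N̂ = 679·895/55 = 607705/55 ≈ 11049.2 → 11049
Density = N̂ / area = 11049 / 9 ≈ 1227.67 → 1227.7 per acre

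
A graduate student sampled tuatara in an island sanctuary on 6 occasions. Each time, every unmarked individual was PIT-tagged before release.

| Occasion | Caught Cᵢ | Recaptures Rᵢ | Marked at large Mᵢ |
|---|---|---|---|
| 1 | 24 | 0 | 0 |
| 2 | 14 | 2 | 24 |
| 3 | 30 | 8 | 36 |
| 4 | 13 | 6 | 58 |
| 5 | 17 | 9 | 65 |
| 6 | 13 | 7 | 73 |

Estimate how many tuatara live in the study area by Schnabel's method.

Σ MᵢCᵢ = 0·24 + 24·14 + 36·30 + 58·13 + 65·17 + 73·13 = 0 + 336 + 1080 + 754 + 1105 + 949 = 4224
Σ Rᵢ = 0 + 2 + 8 + 6 + 9 + 7 = 32
N̂ = 4224 / 32 = 132

N = 132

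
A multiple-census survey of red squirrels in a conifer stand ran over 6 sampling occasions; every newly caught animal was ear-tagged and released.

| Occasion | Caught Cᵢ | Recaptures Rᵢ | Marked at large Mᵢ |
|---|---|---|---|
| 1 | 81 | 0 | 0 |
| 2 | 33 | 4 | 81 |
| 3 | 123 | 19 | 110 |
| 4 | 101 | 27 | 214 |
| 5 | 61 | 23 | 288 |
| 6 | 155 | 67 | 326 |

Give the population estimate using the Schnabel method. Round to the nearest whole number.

N ≈ 757

Σ MᵢCᵢ = 0·81 + 81·33 + 110·123 + 214·101 + 288·61 + 326·155 = 0 + 2673 + 13530 + 21614 + 17568 + 50530 = 105915
Σ Rᵢ = 0 + 4 + 19 + 27 + 23 + 67 = 140
N̂ = 105915 / 140 ≈ 756.5 → 757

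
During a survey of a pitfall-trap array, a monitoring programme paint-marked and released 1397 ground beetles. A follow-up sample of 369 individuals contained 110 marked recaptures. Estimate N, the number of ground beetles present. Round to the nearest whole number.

N ≈ 4686

N = (1397 × 369) / 110 = 515493 / 110 ≈ 4686.3 → 4686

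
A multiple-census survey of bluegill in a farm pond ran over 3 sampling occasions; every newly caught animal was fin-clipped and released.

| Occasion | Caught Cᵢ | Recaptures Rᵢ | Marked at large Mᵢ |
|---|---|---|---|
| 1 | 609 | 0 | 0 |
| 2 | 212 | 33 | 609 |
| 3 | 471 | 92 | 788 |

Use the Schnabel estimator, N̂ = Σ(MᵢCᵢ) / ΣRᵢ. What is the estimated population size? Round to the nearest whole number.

Σ MᵢCᵢ = 0·609 + 609·212 + 788·471 = 0 + 129108 + 371148 = 500256
Σ Rᵢ = 0 + 33 + 92 = 125
N̂ = 500256 / 125 ≈ 4002.0 → 4002

N ≈ 4002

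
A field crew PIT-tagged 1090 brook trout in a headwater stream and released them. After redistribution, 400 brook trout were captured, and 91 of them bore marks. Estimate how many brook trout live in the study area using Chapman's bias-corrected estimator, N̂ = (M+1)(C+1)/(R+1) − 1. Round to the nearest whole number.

N̂ = (1090+1)(400+1)/(91+1) − 1 = 1091·401/92 − 1
= 437491/92 − 1 ≈ 4755.3 − 1 ≈ 4754.3 → 4754

N ≈ 4754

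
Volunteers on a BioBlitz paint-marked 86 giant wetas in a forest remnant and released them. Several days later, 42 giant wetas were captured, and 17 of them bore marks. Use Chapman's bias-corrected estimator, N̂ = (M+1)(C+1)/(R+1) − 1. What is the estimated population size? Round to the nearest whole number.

N ≈ 207

N̂ = (86+1)(42+1)/(17+1) − 1 = 87·43/18 − 1
= 3741/18 − 1 ≈ 207.8 − 1 ≈ 206.8 → 207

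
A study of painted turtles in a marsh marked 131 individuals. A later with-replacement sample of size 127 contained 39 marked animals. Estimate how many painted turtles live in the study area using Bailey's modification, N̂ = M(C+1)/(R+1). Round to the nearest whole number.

N ≈ 419

N̂ = 131·(127+1)/(39+1) = 131·128/40 = 16768/40 ≈ 419.2 → 419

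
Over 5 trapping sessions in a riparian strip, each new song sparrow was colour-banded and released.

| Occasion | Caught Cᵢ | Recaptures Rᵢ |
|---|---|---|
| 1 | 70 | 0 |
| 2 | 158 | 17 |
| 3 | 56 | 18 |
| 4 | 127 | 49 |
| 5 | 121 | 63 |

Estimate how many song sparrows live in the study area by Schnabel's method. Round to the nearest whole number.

N ≈ 640

Marked at large before each occasion: Mᵢ = Σⱼ<ᵢ (Cⱼ − Rⱼ) → M1=0, M2=70, M3=211, M4=249, M5=327
Σ MᵢCᵢ = 0·70 + 70·158 + 211·56 + 249·127 + 327·121 = 0 + 11060 + 11816 + 31623 + 39567 = 94066
Σ Rᵢ = 0 + 17 + 18 + 49 + 63 = 147
N̂ = 94066 / 147 ≈ 639.9 → 640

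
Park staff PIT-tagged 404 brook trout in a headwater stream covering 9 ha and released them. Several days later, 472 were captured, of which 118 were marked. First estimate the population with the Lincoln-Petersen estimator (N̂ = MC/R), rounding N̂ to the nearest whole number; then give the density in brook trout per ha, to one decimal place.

N̂ = 404·472/118 = 190688/118 = 1616
Density = N̂ / area = 1616 / 9 ≈ 179.56 → 179.6 per ha

density ≈ 179.6 brook trout per ha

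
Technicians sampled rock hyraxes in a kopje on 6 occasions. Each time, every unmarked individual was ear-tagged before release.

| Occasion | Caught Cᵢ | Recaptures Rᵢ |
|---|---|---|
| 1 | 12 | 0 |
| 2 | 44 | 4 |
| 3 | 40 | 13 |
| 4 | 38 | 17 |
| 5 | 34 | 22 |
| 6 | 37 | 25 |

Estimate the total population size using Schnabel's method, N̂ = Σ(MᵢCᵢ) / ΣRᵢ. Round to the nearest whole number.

N ≈ 162

Marked at large before each occasion: Mᵢ = Σⱼ<ᵢ (Cⱼ − Rⱼ) → M1=0, M2=12, M3=52, M4=79, M5=100, M6=112
Σ MᵢCᵢ = 0·12 + 12·44 + 52·40 + 79·38 + 100·34 + 112·37 = 0 + 528 + 2080 + 3002 + 3400 + 4144 = 13154
Σ Rᵢ = 0 + 4 + 13 + 17 + 22 + 25 = 81
N̂ = 13154 / 81 ≈ 162.4 → 162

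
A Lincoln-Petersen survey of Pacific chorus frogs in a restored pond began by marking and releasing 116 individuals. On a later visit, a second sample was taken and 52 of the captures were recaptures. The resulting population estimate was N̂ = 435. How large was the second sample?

From N = M·C/R: C = N·R / M = 435·52 / 116 = 22620 / 116 = 195.

C = 195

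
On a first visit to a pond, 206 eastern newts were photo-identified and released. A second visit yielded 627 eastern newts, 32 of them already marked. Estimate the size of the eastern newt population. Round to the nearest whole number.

N ≈ 4036

The marked fraction in the recapture sample should equal the marked fraction in the population: 32/627 = 206/N.
N = (206 × 627) / 32 = 129162 / 32 ≈ 4036.3 → 4036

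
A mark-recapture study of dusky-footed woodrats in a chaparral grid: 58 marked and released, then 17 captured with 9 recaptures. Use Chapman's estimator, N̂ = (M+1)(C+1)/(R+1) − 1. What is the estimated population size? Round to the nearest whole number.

N ≈ 105

N̂ = (58+1)(17+1)/(9+1) − 1 = 59·18/10 − 1
= 1062/10 − 1 ≈ 106.2 − 1 ≈ 105.2 → 105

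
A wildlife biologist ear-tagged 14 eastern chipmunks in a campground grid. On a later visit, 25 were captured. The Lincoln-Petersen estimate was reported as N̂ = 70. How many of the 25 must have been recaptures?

R = 5

From N = M·C/R: R = M·C / N = 14·25 / 70 = 350 / 70 = 5.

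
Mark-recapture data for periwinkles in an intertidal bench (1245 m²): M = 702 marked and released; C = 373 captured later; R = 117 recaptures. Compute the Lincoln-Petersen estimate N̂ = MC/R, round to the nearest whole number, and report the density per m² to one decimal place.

N̂ = 702·373/117 = 261846/117 = 2238
Density = N̂ / area = 2238 / 1245 ≈ 1.80 → 1.8 per m²

density ≈ 1.8 periwinkles per m²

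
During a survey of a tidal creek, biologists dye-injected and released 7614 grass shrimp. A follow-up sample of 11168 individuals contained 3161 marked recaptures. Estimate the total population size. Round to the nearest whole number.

The marked fraction in the recapture sample should equal the marked fraction in the population: 3161/11168 = 7614/N.
N = (7614 × 11168) / 3161 = 85033152 / 3161 ≈ 26900.7 → 26901

N ≈ 26,901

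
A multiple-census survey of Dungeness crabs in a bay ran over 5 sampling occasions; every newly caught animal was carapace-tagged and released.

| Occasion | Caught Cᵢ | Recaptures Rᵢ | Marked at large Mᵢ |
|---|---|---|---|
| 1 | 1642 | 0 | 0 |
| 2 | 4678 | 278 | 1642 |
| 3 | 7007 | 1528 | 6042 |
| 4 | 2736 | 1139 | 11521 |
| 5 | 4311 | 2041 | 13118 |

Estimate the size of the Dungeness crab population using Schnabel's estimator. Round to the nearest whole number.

Σ MᵢCᵢ = 0·1642 + 1642·4678 + 6042·7007 + 11521·2736 + 13118·4311 = 0 + 7681276 + 42336294 + 31521456 + 56551698 = 138090724
Σ Rᵢ = 0 + 278 + 1528 + 1139 + 2041 = 4986
N̂ = 138090724 / 4986 ≈ 27695.7 → 27696

N ≈ 27,696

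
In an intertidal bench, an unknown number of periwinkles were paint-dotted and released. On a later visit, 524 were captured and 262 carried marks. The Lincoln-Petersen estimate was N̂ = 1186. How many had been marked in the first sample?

M = 593

From N = M·C/R: M = N·R / C = 1186·262 / 524 = 310732 / 524 = 593.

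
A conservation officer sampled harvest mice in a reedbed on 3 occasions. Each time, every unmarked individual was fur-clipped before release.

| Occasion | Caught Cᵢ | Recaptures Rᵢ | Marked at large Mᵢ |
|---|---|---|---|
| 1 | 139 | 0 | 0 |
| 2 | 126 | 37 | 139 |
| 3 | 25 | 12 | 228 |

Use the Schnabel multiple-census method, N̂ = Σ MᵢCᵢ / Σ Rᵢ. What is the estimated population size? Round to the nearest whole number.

Σ MᵢCᵢ = 0·139 + 139·126 + 228·25 = 0 + 17514 + 5700 = 23214
Σ Rᵢ = 0 + 37 + 12 = 49
N̂ = 23214 / 49 ≈ 473.8 → 474

N ≈ 474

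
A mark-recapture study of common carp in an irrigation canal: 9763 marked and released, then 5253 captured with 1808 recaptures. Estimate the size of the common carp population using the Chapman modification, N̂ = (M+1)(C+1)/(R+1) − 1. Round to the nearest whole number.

N̂ = (9763+1)(5253+1)/(1808+1) − 1 = 9764·5254/1809 − 1
= 51300056/1809 − 1 ≈ 28358.2 − 1 ≈ 28357.2 → 28357

N ≈ 28,357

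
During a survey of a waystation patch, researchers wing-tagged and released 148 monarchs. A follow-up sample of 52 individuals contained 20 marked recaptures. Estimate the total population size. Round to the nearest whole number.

If marked individuals mix randomly, R/C ≈ M/N, giving N ≈ M·C/R.
N = (148 × 52) / 20 = 7696 / 20 ≈ 384.8 → 385

N ≈ 385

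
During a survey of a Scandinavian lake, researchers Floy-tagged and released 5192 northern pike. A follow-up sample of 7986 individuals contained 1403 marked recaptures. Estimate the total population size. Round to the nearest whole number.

If marked individuals mix randomly, R/C ≈ M/N, giving N ≈ M·C/R.
N = (5192 × 7986) / 1403 = 41463312 / 1403 ≈ 29553.3 → 29553

N ≈ 29,553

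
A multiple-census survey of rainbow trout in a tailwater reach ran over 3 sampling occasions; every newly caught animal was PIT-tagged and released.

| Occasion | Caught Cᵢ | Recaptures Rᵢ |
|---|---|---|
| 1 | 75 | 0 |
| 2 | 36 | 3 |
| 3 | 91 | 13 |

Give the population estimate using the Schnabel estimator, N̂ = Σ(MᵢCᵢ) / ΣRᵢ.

Marked at large before each occasion: Mᵢ = Σⱼ<ᵢ (Cⱼ − Rⱼ) → M1=0, M2=75, M3=108
Σ MᵢCᵢ = 0·75 + 75·36 + 108·91 = 0 + 2700 + 9828 = 12528
Σ Rᵢ = 0 + 3 + 13 = 16
N̂ = 12528 / 16 = 783

N = 783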